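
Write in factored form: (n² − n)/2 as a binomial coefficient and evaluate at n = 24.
(n² − n)/2 = n(n−1)/2 = C(n,2). At n = 24: C(24,2) = 276.
Final answer: C(n,2); C(24,2) = 276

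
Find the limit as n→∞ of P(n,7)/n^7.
1

Solution: P(n,7) = n(n-1)···(n-6) ≈ n^7 for large n. Limit = 1.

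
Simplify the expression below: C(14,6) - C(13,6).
C(14,6) - C(13,6) = C(13,5) = 1,287.

Answer: 1,287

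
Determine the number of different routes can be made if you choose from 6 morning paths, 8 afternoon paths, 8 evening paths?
384

Explanation: By the multiplication principle: 6 × 8 × 8 = 384.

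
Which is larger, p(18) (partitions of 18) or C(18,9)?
Pentagonal recurrence p(n) = p(n−1) + p(n−2) − p(n−5) − p(n−7) + …: p(18) = p(17) + p(16) − p(13) − p(11) + p(6) + p(3) = 297 + 231 − 101 − 56 + 11 + 3 = 385; C(18,9) = 48,620.
Final answer: C(18,9)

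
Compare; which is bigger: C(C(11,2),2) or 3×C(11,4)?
C(C(11,2),2)
C(C(11,2),2)=1,485, 3×C(11,4)=990.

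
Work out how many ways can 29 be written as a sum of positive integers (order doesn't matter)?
4,565

Pentagonal recurrence p(n) = p(n−1) + p(n−2) − p(n−5) − p(n−7) + …: p(29) = p(28) + p(27) − p(24) − p(22) + p(17) + p(14) − p(7) − p(3) = 3,718 + 3,010 − 1,575 − 1,002 + 297 + 135 − 15 − 3 = 4,565.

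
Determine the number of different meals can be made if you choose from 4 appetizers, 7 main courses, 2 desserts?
56

By the multiplication principle: 4 × 7 × 2 = 56.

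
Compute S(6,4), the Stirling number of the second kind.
65

Using the Stirling recurrence: S(n,k) = k·S(n-1,k) + S(n-1,k-1)
S(6,4) = 4·S(5,4) + S(5,3)
         = 4·10 + 25
         = 40 + 25
         = 65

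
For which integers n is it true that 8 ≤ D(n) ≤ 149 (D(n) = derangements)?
Using D(n) = (n−1)[D(n−1) + D(n−2)] with D(1)=0, D(2)=1: D(3)=2; D(4)=9; D(5)=44; D(6)=265. So valid n = 4, 5.

Answer: 4, 5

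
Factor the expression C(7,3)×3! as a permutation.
P(7,3)

C(7,3)×3! = [7!/(3!(4)!)]×3! = 7!/(4)! = P(7,3) = 210.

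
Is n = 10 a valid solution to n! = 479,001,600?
10! = 10·9! = 10·362,880 = 3,628,800, which does not equal 479,001,600.
Final answer: No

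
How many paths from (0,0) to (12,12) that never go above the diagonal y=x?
208,012

Solution: Counted by the Catalan number C_12: C_12 = C(24,12)/(12+1) = 2,704,156/13 = 208,012.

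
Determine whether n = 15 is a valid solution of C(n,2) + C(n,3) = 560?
Yes

Solution: C(15,2) + C(15,3) = 105 + 455 = 560, which equals 560.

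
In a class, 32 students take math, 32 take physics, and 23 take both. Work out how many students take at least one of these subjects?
|A∪B| = |A|+|B|-|A∩B| = 32+32-23 = 41.
Final answer: 41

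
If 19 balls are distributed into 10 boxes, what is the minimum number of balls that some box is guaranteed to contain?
2

Reasoning: Pigeonhole: ⌈19/10⌉ = 2.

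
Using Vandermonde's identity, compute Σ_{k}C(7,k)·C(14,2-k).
= C(7+14,2) = C(21,2) = 210.

Answer: 210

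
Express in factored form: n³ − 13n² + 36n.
n(n − 4)(n − 9)

Reasoning: n³ − 13n² + 36n = n(n² − 13n + 36) = n(n − 4)(n − 9).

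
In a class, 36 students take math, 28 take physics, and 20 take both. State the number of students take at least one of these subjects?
|A∪B| = |A|+|B|-|A∩B| = 36+28-20 = 44.

Answer: 44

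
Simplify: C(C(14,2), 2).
4,095

Explanation: C(14,2) = 91, then C(91, 2) = 4,095.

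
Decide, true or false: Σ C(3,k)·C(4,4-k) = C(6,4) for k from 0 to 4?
False

Solution: Vandermonde's identity gives C(7,4) = 35; RHS C(6,4) = 15.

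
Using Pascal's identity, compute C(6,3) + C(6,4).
35

Working:
C(6,3) + C(6,4) = C(7,4) = 35.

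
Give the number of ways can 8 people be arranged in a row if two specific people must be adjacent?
10,080
Treat pair as unit: (8-1)! arrangements × 2 internal orders = 10,080.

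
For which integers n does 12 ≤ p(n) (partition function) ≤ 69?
7, 8, 9, 10, 11
Tabulating p(n) via p(n) = p(n−1) + p(n−2) − p(n−5) − p(n−7) + …: p(6)=11; p(7)=15; p(8)=22; p(9)=30; p(10)=42; p(11)=56; p(12)=77. So valid n = 7, 8, 9, 10, 11.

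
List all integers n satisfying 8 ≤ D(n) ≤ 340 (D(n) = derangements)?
Using D(n) = (n−1)[D(n−1) + D(n−2)] with D(1)=0, D(2)=1: D(3)=2; D(4)=9; D(5)=44; D(6)=265; D(7)=1,854. So valid n = 4, 5, 6.
Final answer: 4, 5, 6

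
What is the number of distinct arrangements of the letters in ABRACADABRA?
83,160

Working:
Word has 11 letters (A=5, B=2, R=2, C=1, D=1). Arrangements: 11!/Π(k!) = 83,160.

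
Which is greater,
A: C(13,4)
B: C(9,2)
A

Solution: A=C(13,4)=715, B=C(9,2)=36.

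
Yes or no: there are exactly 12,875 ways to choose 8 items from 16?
No

Working:
C(16,8) = 12,870 ≠ 12875.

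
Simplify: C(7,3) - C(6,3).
15

Working:
C(7,3) - C(6,3) = C(6,2) = 15.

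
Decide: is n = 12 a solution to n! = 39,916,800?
No

Reasoning: 12! = 12·11! = 12·39,916,800 = 479,001,600, which does not equal 39,916,800.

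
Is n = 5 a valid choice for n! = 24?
No

Reasoning: 5! = 5·4! = 5·24 = 120, which does not equal 24.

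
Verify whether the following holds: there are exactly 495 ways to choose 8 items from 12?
True

Solution: C(12,8) = 495.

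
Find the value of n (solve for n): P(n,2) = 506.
23
P(n,2) = n(n−1) is increasing in n; n(n−1) ≈ (n−0.5)^2 = 506 gives n ≈ 23.0. Check: P(21,2) = 420, P(22,2) = 462, P(23,2) = 506 ✓. So n = 23.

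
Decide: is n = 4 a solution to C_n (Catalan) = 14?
Yes

Explanation: C_4 = C(8,4)/(4+1) = 70/5 = 14, which equals 14.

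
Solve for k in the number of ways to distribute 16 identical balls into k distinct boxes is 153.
3

Working:
Stars and bars: the count is C(16+k−1, k−1), increasing in k. k=2: C(17,1) = 17, k=3: C(18,2) = 153 ✓. So k = 3.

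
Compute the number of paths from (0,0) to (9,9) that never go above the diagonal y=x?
4,862

Explanation: Counted by the Catalan number C_9: C_9 = C(18,9)/(9+1) = 48,620/10 = 4,862.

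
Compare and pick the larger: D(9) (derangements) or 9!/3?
D(9)

D(9) = (9-1)·[D(8) + D(7)] = 8·[14,833 + 1,854] = 133,496; 9!/3 = 362,880/3 = 120,960.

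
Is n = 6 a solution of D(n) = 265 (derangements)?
Yes

Solution: D(6) = (6-1)·[D(5) + D(4)] = 5·[44 + 9] = 265, which equals 265.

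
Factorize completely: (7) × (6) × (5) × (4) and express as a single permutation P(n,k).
P(7,4) = 7!/(3)!

Explanation: Product of 4 consecutive descending integers starting at 7: P(7,4) = 7!/3! = 840.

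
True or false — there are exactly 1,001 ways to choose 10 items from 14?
C(14,10) = 1,001.
Final answer: True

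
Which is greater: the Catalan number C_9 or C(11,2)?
C_9

Reasoning: C_9 = C(18,9)/(9+1) = 48,620/10 = 4,862; C(11,2) = 55.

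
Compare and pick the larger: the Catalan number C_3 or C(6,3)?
C_3 = C(6,3)/(3+1) = 20/4 = 5; C(6,3) = 20.
Final answer: C(6,3)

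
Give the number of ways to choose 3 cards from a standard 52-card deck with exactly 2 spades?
13 spades and 39 non-spades: C(13,2) × C(39,1) = 78 × 39 = 3,042.

Answer: 3,042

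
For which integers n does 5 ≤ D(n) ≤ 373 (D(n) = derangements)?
4, 5, 6

Solution: Using D(n) = (n−1)[D(n−1) + D(n−2)] with D(1)=0, D(2)=1: D(3)=2; D(4)=9; D(5)=44; D(6)=265; D(7)=1,854. So valid n = 4, 5, 6.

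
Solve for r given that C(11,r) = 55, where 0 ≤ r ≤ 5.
C(11,r) is increasing for 0 ≤ r ≤ 5. Stepping up (C(11,r+1) = C(11,r)·(11−r)/(r+1)): C(11,1) = 11, C(11,2) = 55 ✓. So r = 2.

Answer: 2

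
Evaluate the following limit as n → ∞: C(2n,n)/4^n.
C(2n,n) ~ 4^n/√(πn), so C(2n,n)/4^n ~ 1/√(πn) → 0.
Final answer: 0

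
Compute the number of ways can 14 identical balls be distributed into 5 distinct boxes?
3,060

Reasoning: C(14+5-1, 5-1) = C(18, 4) = 3,060.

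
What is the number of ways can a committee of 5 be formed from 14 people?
2,002

Working:
C(14,5) = 14! / (5! × (14-5)!)
         = 14! / (5! × 9!)
         = 2,002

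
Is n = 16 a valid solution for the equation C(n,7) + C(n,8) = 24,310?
Yes

Solution: C(16,7) + C(16,8) = 11,440 + 12,870 = 24,310, which equals 24,310.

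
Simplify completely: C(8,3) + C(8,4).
126

Solution: By Pascal's identity: C(9,4) = 126.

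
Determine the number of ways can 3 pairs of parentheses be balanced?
Using the Catalan number formula: C_n = C(2n, n) / (n+1)
C_3 = C(6, 3) / (3+1)
     = 20 / 4
     = 5
Final answer: 5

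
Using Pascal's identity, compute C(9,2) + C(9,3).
120

Working:
C(9,2) + C(9,3) = C(10,3) = 120.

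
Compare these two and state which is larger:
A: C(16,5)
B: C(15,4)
A=C(16,5)=4,368, B=C(15,4)=1,365.

Answer: A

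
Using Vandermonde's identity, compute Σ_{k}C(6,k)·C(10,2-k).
120

Explanation: = C(6+10,2) = C(16,2) = 120.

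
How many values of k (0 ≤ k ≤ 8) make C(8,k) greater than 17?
5

Solution: Row 8 is unimodal and symmetric about k=8/2. C(8,1)=8 ≤ 17; C(8,2)=28 > 17; by symmetry C(8,k) > 17 for k = 2..6. That's 6 - 2 + 1 = 5 values.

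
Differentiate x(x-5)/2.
d/dx[(x-0)(x-5)] = (x-5) + (x-0) = 2x - 5. Dividing by 2 gives (2x - 5)/2.

Answer: (2x - 5)/2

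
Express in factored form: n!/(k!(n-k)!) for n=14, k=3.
This is the binomial coefficient C(14,3) = 364.
Final answer: C(14,3) = 364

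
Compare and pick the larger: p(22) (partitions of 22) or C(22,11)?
C(22,11)
Pentagonal recurrence p(n) = p(n−1) + p(n−2) − p(n−5) − p(n−7) + …: p(22) = p(21) + p(20) − p(17) − p(15) + p(10) + p(7) − p(0) = 792 + 627 − 297 − 176 + 42 + 15 − 1 = 1,002; C(22,11) = 705,432.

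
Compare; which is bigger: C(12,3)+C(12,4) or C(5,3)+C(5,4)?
First=715, Second=15.

Answer: C(12,3)+C(12,4)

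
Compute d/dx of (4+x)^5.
Using the power rule: d/dx (4+x)^5 = 5(4+x)^{4}.

Answer: 5(4+x)^4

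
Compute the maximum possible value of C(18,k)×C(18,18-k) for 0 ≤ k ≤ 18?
2,363,904,400
C(18,k)·C(18,18-k) = C(18,k)², maximised at the centre k = 9: C(18,9)² = 2,363,904,400.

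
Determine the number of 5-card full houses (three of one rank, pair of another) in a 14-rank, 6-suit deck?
54,600

Triple rank: 14. Triple suits: C(6,3)=20. Pair rank: 13. Pair suits: C(6,2)=15. Total: 54,600.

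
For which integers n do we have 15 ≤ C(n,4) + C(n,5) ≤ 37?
C(5,4)+C(5,5)=6; C(6,4)+C(6,5)=21; C(7,4)+C(7,5)=56. So valid n = 6.
Final answer: 6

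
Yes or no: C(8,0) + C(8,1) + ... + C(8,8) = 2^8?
Yes

Solution: Binomial theorem with x = y = 1: Σ C(8,i) = (1+1)^8 = 2^8 = 256. The statement holds.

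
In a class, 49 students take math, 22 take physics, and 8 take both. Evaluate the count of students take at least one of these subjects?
63

|A∪B| = |A|+|B|-|A∩B| = 49+22-8 = 63.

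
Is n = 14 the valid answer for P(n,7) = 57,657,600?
No

Solution: P(14,7) = 14·13·12·11·10·9·8 = 17,297,280, which does not equal 57,657,600.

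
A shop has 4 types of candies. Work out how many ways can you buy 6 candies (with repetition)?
84

Solution: Stars and bars: C(6+4-1, 6) = C(9, 6) = 84.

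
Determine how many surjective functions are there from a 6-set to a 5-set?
1,800

Working:
Onto functions = 5! × S(6,5)
First compute S(6,5) via recurrence:
Using the Stirling recurrence: S(n,k) = k·S(n-1,k) + S(n-1,k-1)
S(6,5) = 5·S(5,5) + S(5,4)
         = 5·1 + 10
         = 5 + 10
         = 15
Then: 120 × 15 = 1,800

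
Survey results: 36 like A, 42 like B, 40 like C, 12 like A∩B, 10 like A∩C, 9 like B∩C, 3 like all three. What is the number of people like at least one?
|A∪B∪C| = 36+42+40-12-10-9+3 = 90.

Answer: 90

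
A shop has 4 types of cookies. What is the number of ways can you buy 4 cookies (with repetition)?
35

Solution: Stars and bars: C(4+4-1, 4) = C(7, 4) = 35.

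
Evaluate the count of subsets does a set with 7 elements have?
128

Solution: Each element can be included or excluded: 2^7 = 128.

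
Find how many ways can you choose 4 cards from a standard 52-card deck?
270,725

Explanation: C(52,4) = 270,725.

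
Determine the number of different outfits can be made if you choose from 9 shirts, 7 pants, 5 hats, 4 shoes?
1,260

Solution: By the multiplication principle: 9 × 7 × 5 × 4 = 1,260.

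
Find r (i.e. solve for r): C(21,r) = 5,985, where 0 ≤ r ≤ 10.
4

Working:
C(21,r) is increasing for 0 ≤ r ≤ 10. Stepping up (C(21,r+1) = C(21,r)·(21−r)/(r+1)): C(21,1) = 21, C(21,2) = 210, C(21,3) = 1,330, C(21,4) = 5,985 ✓. So r = 4.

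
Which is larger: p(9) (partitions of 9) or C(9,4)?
C(9,4)

Explanation: Pentagonal recurrence p(n) = p(n−1) + p(n−2) − p(n−5) − p(n−7) + …: p(9) = p(8) + p(7) − p(4) − p(2) = 22 + 15 − 5 − 2 = 30; C(9,4) = 126.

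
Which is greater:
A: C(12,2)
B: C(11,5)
B

Working:
A=C(12,2)=66, B=C(11,5)=462.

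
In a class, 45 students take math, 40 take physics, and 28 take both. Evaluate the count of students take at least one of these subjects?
57

Solution: |A∪B| = |A|+|B|-|A∩B| = 45+40-28 = 57.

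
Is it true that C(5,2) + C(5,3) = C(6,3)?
True

Explanation: Pascal's identity: LHS = 10 + 10 = 20; RHS = C(6,3) = 20. Both sides agree, so the statement holds.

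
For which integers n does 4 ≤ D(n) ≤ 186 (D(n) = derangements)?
4, 5

Solution: Using D(n) = (n−1)[D(n−1) + D(n−2)] with D(1)=0, D(2)=1: D(3)=2; D(4)=9; D(5)=44; D(6)=265. So valid n = 4, 5.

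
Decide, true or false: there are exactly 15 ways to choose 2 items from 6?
True

Explanation: C(6,2) = 15.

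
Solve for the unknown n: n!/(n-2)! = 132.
n!/(n-2)! = n×(n-1), a product of 2 consecutive integers ≈ (n−0.5)^2. 132^(1/2) + 0.5 ≈ 12.0; check n = 12: 12×11 = 132 ✓. So n = 12.
Final answer: 12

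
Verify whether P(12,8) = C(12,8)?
False

Explanation: P(12,8) = 19,958,400 but C(12,8) = 495; they differ by a factor of 8! = 40320, so the statement does not hold.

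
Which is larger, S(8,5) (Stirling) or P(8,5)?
P(8,5)

S(8,5) = 5·S(7,5) + S(7,4) = 5·140 + 350 = 1,050; P(8,5) = 6,720.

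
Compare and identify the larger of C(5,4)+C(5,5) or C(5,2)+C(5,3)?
C(5,2)+C(5,3)

Working:
First=6, Second=20.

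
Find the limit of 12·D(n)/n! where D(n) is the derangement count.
12/e
D(n)/n! → 1/e, so 12·D(n)/n! → 12/e.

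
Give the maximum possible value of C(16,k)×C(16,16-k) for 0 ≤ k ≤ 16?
165,636,900

Reasoning: C(16,k)·C(16,16-k) = C(16,k)², maximised at the centre k = 8: C(16,8)² = 165,636,900.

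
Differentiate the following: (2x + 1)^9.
18(2x + 1)^8

Reasoning: Chain rule: 9(2x+1)^{8} × 2 = 18(2x+1)^{8}.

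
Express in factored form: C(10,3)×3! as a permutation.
P(10,3)

Explanation: C(10,3)×3! = [10!/(3!(7)!)]×3! = 10!/(7)! = P(10,3) = 720.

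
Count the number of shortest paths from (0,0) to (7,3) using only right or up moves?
120

Working:
Choose 7 rights from 10 moves: C(10,7) = 120.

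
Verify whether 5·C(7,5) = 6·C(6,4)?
False
Absorption identity k·C(n,k) = n·C(n-1,k-1). LHS = 5·21 = 105; RHS = 6·15 = 90.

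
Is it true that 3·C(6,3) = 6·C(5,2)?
True

Reasoning: Absorption identity k·C(n,k) = n·C(n-1,k-1). LHS = 3·20 = 60; RHS = 6·10 = 60.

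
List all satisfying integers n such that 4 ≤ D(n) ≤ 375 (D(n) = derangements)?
4, 5, 6

Using D(n) = (n−1)[D(n−1) + D(n−2)] with D(1)=0, D(2)=1: D(3)=2; D(4)=9; D(5)=44; D(6)=265; D(7)=1,854. So valid n = 4, 5, 6.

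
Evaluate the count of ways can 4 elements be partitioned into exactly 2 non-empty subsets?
7

Explanation: This equals S(4,2), the Stirling number of the 2nd kind.
Using the Stirling recurrence: S(n,k) = k·S(n-1,k) + S(n-1,k-1)
S(4,2) = 2·S(3,2) + S(3,1)
         = 2·3 + 1
         = 6 + 1
         = 7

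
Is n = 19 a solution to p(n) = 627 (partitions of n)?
No

Reasoning: Pentagonal recurrence p(n) = p(n−1) + p(n−2) − p(n−5) − p(n−7) + …: p(19) = p(18) + p(17) − p(14) − p(12) + p(7) + p(4) = 385 + 297 − 135 − 77 + 15 + 5 = 490, which does not equal 627.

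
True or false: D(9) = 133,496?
True

Solution: Derangements of 9 elements: D(9) = (9-1)·[D(8) + D(7)] = 8·[14,833 + 1,854] = 133,496.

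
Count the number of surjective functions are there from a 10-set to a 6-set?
16,435,440

Solution: Onto functions = 6! × S(10,6)
First compute S(10,6) via recurrence:
Using the Stirling recurrence: S(n,k) = k·S(n-1,k) + S(n-1,k-1)
S(10,6) = 6·S(9,6) + S(9,5)
         = 6·2646 + 6951
         = 15876 + 6951
         = 22,827
Then: 720 × 22827 = 16,435,440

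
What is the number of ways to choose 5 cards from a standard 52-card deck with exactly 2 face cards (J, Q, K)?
652,080

Reasoning: 12 face cards and 40 non-face cards: C(12,2) × C(40,3) = 66 × 9,880 = 652,080.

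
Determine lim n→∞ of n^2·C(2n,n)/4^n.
C(2n,n) ~ 4^n/√(πn), so n^2·C(2n,n)/4^n ~ n^(2 − 1/2)/√π → ∞.
Final answer: ∞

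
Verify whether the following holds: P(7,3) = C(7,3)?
False

Reasoning: P(7,3) = 210 but C(7,3) = 35; they differ by a factor of 3! = 6, so the statement does not hold.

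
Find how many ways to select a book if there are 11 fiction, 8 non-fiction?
19

Solution: By the addition principle: 11 + 8 = 19.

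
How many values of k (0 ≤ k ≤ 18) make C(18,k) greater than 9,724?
7
Row 18 is unimodal and symmetric about k=18/2. C(18,5)=8,568 ≤ 9,724; C(18,6)=18,564 > 9,724; by symmetry C(18,k) > 9,724 for k = 6..12. That's 12 - 6 + 1 = 7 values.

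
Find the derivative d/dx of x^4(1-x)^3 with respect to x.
4x^3(1-x)^3 - 3x^4(1-x)^2

Explanation: Product rule: 4x^{3}(1-x)^{3} + x^4·(-3)(1-x)^{2}.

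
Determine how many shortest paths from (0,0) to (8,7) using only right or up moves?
6,435
Choose 8 rights from 15 moves: C(15,8) = 6,435.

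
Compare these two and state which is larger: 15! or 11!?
15!

Explanation: 15!=1,307,674,368,000, 11!=39,916,800. 15! > 11!.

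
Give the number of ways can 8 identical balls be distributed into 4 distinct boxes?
165

C(8+4-1, 4-1) = C(11, 3) = 165.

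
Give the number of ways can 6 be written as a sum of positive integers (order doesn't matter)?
Pentagonal recurrence p(n) = p(n−1) + p(n−2) − p(n−5) − p(n−7) + …: p(6) = p(5) + p(4) − p(1) = 7 + 5 − 1 = 11.

Answer: 11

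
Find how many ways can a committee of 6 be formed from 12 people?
924

Explanation: C(12,6) = 12! / (6! × (12-6)!)
         = 12! / (6! × 6!)
         = 924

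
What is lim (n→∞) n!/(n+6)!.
0

n!/(n+6)! = 1/[(n+1)(n+2)···(n+6)] → 0 as n → ∞.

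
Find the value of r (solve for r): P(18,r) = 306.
2

Reasoning: P(18,r) = 18·17·…·(18−r+1), a product of r factors. Multiplying down from 18: 18 = 18; 18·17 = 306 ✓ (2 factors). So r = 2.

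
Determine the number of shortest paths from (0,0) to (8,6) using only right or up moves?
3,003

Choose 8 rights from 14 moves: C(14,8) = 3,003.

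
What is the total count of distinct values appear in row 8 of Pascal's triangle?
5

Reasoning: Row 8 has entries C(8,0)..C(8,8); by symmetry C(8,k)=C(8,8-k), giving 5 distinct values.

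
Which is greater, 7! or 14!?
7!=5,040, 14!=87,178,291,200. 14! > 7!.
Final answer: 14!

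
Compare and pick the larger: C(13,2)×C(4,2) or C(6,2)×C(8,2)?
C(13,2)×C(4,2)
C(13,2)×C(4,2)=468, C(6,2)×C(8,2)=420.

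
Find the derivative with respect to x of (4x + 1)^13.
52(4x + 1)^12

Explanation: Chain rule: 13(4x+1)^{12} × 4 = 52(4x+1)^{12}.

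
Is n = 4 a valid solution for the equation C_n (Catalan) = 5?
C_4 = C(8,4)/(4+1) = 70/5 = 14, which does not equal 5.

Answer: No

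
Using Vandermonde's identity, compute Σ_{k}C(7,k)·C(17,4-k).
10,626

Reasoning: = C(7+17,4) = C(24,4) = 10,626.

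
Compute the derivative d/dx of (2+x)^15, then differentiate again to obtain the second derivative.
210(2+x)^13

Explanation: First derivative: 15(2+x)^{14}. Second derivative: 15·14·(2+x)^{13} = 210(2+x)^{13}.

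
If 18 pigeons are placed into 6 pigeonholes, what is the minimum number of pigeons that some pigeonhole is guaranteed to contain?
3

Solution: Pigeonhole: ⌈18/6⌉ = 3.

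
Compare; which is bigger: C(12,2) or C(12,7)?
C(12,7)
C(12,2)=66, C(12,7)=792.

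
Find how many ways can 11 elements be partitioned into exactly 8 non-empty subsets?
11,880

Reasoning: This equals S(11,8), the Stirling number of the 2nd kind.
Using the Stirling recurrence: S(n,k) = k·S(n-1,k) + S(n-1,k-1)
S(11,8) = 8·S(10,8) + S(10,7)
         = 8·750 + 5880
         = 6000 + 5880
         = 11,880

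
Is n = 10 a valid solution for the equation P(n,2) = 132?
P(10,2) = 10·9 = 90, which does not equal 132.

Answer: No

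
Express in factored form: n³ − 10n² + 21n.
n(n − 3)(n − 7)

Working:
n³ − 10n² + 21n = n(n² − 10n + 21) = n(n − 3)(n − 7).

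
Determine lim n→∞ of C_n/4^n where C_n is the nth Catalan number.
0

Explanation: C_n ~ 4^n/(n^(3/2)√π), so n^0·C_n/4^n ~ n^(0 − 3/2)/√π → 0.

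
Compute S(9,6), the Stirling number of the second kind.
Using the Stirling recurrence: S(n,k) = k·S(n-1,k) + S(n-1,k-1)
S(9,6) = 6·S(8,6) + S(8,5)
         = 6·266 + 1050
         = 1596 + 1050
         = 2,646
Final answer: 2,646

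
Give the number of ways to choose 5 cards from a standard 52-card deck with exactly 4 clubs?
27,885

Reasoning: 13 clubs and 39 non-clubs: C(13,4) × C(39,1) = 715 × 39 = 27,885.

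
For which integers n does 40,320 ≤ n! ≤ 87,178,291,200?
8, 9, 10, 11, 12, 13, 14

Reasoning: n! is strictly increasing; 8! = 40,320 and 14! = 87,178,291,200, so valid n = 8, 9, 10, 11, 12, 13, 14.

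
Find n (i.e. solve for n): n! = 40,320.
8
n! is strictly increasing. 6! = 720, 7! = 5,040, 8! = 40,320 ✓. So n = 8.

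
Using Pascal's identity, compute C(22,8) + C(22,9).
817,190
C(22,8) + C(22,9) = C(23,9) = 817,190.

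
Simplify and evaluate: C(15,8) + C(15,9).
11,440

By Pascal's identity: C(16,9) = 11,440.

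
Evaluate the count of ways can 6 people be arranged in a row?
720

Reasoning: Arrangements of 6 distinct objects: 6! = 720.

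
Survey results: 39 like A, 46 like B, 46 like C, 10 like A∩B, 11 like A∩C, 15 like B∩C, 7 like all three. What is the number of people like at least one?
102

Reasoning: |A∪B∪C| = 39+46+46-10-11-15+7 = 102.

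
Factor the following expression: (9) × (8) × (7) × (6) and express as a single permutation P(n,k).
P(9,4) = 9!/(5)!

Solution: Product of 4 consecutive descending integers starting at 9: P(9,4) = 9!/5! = 3,024.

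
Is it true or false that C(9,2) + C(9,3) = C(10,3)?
Pascal's identity: LHS = 36 + 84 = 120; RHS = C(10,3) = 120. Both sides agree, so the statement holds.

Answer: True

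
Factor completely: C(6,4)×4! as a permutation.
P(6,4)

Explanation: C(6,4)×4! = [6!/(4!(2)!)]×4! = 6!/(2)! = P(6,4) = 360.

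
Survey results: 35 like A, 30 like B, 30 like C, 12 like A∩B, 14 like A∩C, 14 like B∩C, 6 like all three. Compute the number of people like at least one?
61
|A∪B∪C| = 35+30+30-12-14-14+6 = 61.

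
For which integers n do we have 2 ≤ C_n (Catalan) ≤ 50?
2, 3, 4, 5

Reasoning: C_1=1; C_2=2; C_3=5; C_4=14; C_5=42; C_6=132. So valid n = 2, 3, 4, 5.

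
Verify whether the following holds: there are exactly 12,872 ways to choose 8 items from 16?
False

Solution: C(16,8) = 12,870 ≠ 12872.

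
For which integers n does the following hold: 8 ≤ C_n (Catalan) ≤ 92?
C_3=5; C_4=14; C_5=42; C_6=132. So valid n = 4, 5.
Final answer: 4, 5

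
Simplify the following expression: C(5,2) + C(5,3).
20

Explanation: By Pascal's identity: C(6,3) = 20.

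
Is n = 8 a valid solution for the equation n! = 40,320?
Yes
8! = 8·7! = 8·5,040 = 40,320, which equals 40,320.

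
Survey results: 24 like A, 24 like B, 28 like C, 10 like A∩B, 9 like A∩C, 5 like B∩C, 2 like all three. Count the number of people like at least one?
54

Working:
|A∪B∪C| = 24+24+28-10-9-5+2 = 54.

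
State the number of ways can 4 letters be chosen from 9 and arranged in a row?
3,024
P(9,4) = 9!/(9-4)! = 3,024.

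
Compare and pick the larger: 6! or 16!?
16!

Working:
6!=720, 16!=20,922,789,888,000. 16! > 6!.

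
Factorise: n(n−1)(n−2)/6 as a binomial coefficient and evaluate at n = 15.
n(n−1)(n−2)/6 = n!/(3!(n−3)!) = C(n,3). At n = 15: C(15,3) = 455.

Answer: C(n,3); C(15,3) = 455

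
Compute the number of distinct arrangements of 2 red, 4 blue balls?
Multinomial: 6!/(2! × 4!) = 15.
Final answer: 15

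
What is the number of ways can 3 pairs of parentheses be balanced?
5

Solution: Using the Catalan number formula: C_n = C(2n, n) / (n+1)
C_3 = C(6, 3) / (3+1)
     = 20 / 4
     = 5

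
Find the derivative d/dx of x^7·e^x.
(7x^6 + x^7)e^x

Product rule: d/dx[x^7]·e^x + x^7·d/dx[e^x] = 7x^{6}e^x + x^7e^x.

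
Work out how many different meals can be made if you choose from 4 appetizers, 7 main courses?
By the multiplication principle: 4 × 7 = 28.

Answer: 28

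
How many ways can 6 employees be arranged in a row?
720

Working:
Arrangements of 6 distinct objects: 6! = 720.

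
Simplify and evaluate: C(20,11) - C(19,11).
92,378

Solution: C(20,11) - C(19,11) = C(19,10) = 92,378.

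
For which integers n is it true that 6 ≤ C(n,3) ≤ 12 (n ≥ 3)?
5

Explanation: C(4,3)=4; C(5,3)=10; C(6,3)=20. So valid n = 5.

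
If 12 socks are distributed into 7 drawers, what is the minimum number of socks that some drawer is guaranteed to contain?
Pigeonhole: ⌈12/7⌉ = 2.

Answer: 2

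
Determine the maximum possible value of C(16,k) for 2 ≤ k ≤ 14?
C(16,k) is maximised at the centre of the row: C(16,8) = 12,870.
Final answer: 12,870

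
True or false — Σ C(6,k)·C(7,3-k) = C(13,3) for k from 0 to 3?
True

Working:
Vandermonde's identity gives C(13,3) = 286; RHS C(13,3) = 286.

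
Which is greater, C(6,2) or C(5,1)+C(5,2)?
Equal

Working:
By Pascal's identity: C(6,2) = C(5,1)+C(5,2) = 15. Equal.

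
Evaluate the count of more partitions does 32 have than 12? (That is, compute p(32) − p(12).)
8,272
Pentagonal recurrence p(n) = p(n−1) + p(n−2) − p(n−5) − p(n−7) + …: p(32) = p(31) + p(30) − p(27) − p(25) + p(20) + p(17) − p(10) − p(6) = 6,842 + 5,604 − 3,010 − 1,958 + 627 + 297 − 42 − 11 = 8,349.
p(12) = p(11) + p(10) − p(7) − p(5) + p(0) = 56 + 42 − 15 − 7 + 1 = 77.
Difference = 8,349 − 77 = 8,272.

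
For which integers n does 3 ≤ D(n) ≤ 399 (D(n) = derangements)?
4, 5, 6
Using D(n) = (n−1)[D(n−1) + D(n−2)] with D(1)=0, D(2)=1: D(3)=2; D(4)=9; D(5)=44; D(6)=265; D(7)=1,854. So valid n = 4, 5, 6.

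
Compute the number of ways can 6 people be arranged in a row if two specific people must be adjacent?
240
Treat pair as unit: (6-1)! arrangements × 2 internal orders = 240.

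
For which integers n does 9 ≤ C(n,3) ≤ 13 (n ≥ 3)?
5

C(4,3)=4; C(5,3)=10; C(6,3)=20. So valid n = 5.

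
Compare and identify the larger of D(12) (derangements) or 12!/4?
D(12)

Explanation: D(12) = (12-1)·[D(11) + D(10)] = 11·[14,684,570 + 1,334,961] = 176,214,841; 12!/4 = 479,001,600/4 = 119,750,400.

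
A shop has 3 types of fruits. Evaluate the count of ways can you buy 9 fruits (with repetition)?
55

Working:
Stars and bars: C(9+3-1, 9) = C(11, 9) = 55.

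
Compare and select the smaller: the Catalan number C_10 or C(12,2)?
C(12,2)
C_10 = C(20,10)/(10+1) = 184,756/11 = 16,796; C(12,2) = 66.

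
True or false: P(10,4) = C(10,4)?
P(10,4) = 5,040 but C(10,4) = 210; they differ by a factor of 4! = 24, so the statement does not hold.
Final answer: False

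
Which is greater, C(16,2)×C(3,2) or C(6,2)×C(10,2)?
C(6,2)×C(10,2)
C(16,2)×C(3,2)=360, C(6,2)×C(10,2)=675.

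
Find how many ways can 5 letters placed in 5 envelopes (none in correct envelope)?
44
Using D(n) = (n-1)[D(n-1) + D(n-2)]:
D(5) = (5-1) × [D(4) + D(3)]
      = 4 × [9 + 2]
      = 4 × 11
      = 44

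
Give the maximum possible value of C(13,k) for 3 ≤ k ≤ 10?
1,716

C(13,k) is maximised at the centre of the row: C(13,6) = 1,716.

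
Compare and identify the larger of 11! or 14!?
11!=39,916,800, 14!=87,178,291,200. 14! > 11!.
Final answer: 14!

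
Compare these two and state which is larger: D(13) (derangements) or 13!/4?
D(13)

Explanation: D(13) = (13-1)·[D(12) + D(11)] = 12·[176,214,841 + 14,684,570] = 2,290,792,932; 13!/4 = 6,227,020,800/4 = 1,556,755,200.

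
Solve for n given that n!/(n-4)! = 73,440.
n!/(n-4)! = n×(n-1)×(n-2)×(n-3), a product of 4 consecutive integers ≈ (n−1.5)^4. 73,440^(1/4) + 1.5 ≈ 18.0; check n = 18: 18×17×16×15 = 73,440 ✓. So n = 18.
Final answer: 18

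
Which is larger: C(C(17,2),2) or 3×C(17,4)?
C(C(17,2),2)

C(C(17,2),2)=9,180, 3×C(17,4)=7,140.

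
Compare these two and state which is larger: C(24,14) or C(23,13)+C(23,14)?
Equal

Solution: By Pascal's identity: C(24,14) = C(23,13)+C(23,14) = 1,961,256. Equal.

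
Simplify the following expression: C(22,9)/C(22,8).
C(n,k+1)/C(n,k) = (n−k)/(k+1). Here (22−8)/(8+1) = 14/9 = 14/9.
Final answer: 14/9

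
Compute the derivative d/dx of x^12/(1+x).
(12x^11(1+x) - x^12)/(1+x)²

Solution: Quotient rule: [12x^{11}(1+x) - x^12]/(1+x)².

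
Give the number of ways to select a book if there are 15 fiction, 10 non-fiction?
25

Explanation: By the addition principle: 15 + 10 = 25.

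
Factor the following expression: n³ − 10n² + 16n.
n³ − 10n² + 16n = n(n² − 10n + 16) = n(n − 2)(n − 8).

Answer: n(n − 2)(n − 8)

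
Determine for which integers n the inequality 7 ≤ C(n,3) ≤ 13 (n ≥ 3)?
C(4,3)=4; C(5,3)=10; C(6,3)=20. So valid n = 5.
Final answer: 5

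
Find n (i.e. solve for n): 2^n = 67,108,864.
67,108,864 = 1,024 × 1,024 × 64 = 2^10 × 2^10 × 2^6 = 2^26, so n = 26.
Final answer: 26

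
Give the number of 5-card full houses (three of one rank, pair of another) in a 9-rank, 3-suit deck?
Triple rank: 9. Triple suits: C(3,3)=1. Pair rank: 8. Pair suits: C(3,2)=3. Total: 216.
Final answer: 216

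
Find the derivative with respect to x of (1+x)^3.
Using the power rule: d/dx (1+x)^3 = 3(1+x)^{2}.

Answer: 3(1+x)^2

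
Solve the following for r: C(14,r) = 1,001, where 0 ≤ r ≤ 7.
4

Explanation: C(14,r) is increasing for 0 ≤ r ≤ 7. Stepping up (C(14,r+1) = C(14,r)·(14−r)/(r+1)): C(14,1) = 14, C(14,2) = 91, C(14,3) = 364, C(14,4) = 1,001 ✓. So r = 4.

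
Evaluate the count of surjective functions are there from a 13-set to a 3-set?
1,569,750

Onto functions = 3! × S(13,3)
First compute S(13,3) via recurrence:
Using the Stirling recurrence: S(n,k) = k·S(n-1,k) + S(n-1,k-1)
S(13,3) = 3·S(12,3) + S(12,2)
         = 3·86526 + 2047
         = 259578 + 2047
         = 261,625
Then: 6 × 261625 = 1,569,750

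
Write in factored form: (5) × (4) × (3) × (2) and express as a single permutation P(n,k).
Product of 4 consecutive descending integers starting at 5: P(5,4) = 5!/1! = 120.

Answer: P(5,4) = 5!/(1)!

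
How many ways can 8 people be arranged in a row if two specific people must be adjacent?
10,080

Solution: Treat pair as unit: (8-1)! arrangements × 2 internal orders = 10,080.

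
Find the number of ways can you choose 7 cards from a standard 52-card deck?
133,784,560

C(52,7) = 133,784,560.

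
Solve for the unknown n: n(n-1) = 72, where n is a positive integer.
9

n² − n − 72 = 0, so n = (1 ± √(1 + 4·72))/2 = (1 ± √289)/2 = (1 ± 17)/2, i.e. n = 9 or n = -8. Taking the positive root, n = 9 (check: 9×8 = 72).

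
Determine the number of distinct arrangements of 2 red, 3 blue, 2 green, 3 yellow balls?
Multinomial: 10!/(2! × 3! × 2! × 3!) = 25,200.

Answer: 25,200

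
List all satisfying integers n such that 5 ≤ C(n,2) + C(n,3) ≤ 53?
4, 5, 6

Reasoning: C(3,2)+C(3,3)=4; C(4,2)+C(4,3)=10; C(5,2)+C(5,3)=20; C(6,2)+C(6,3)=35; C(7,2)+C(7,3)=56. So valid n = 4, 5, 6.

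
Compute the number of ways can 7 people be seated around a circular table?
720
Circular arrangements: (7-1)! = 720.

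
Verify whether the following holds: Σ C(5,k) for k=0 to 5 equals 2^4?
False

Solution: Binomial theorem: Σ C(5,k) = (1+1)^5 = 2^5 = 32; RHS 2^4 = 16.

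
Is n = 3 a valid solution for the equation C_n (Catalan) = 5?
C_3 = C(6,3)/(3+1) = 20/4 = 5, which equals 5.

Answer: Yes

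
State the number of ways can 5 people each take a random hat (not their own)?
44

Working:
Using D(n) = (n-1)[D(n-1) + D(n-2)]:
D(5) = (5-1) × [D(4) + D(3)]
      = 4 × [9 + 2]
      = 4 × 11
      = 44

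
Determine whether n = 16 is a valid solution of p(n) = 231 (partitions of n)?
Pentagonal recurrence p(n) = p(n−1) + p(n−2) − p(n−5) − p(n−7) + …: p(16) = p(15) + p(14) − p(11) − p(9) + p(4) + p(1) = 176 + 135 − 56 − 30 + 5 + 1 = 231, which equals 231.

Answer: Yes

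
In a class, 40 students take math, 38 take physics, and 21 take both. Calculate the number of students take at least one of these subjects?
57

Reasoning: |A∪B| = |A|+|B|-|A∩B| = 40+38-21 = 57.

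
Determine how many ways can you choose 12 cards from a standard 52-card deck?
206,379,406,870

Reasoning: C(52,12) = 206,379,406,870.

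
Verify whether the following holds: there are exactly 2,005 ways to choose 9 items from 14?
False

Working:
C(14,9) = 2,002 ≠ 2005.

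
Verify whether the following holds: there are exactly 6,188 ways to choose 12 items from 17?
True

C(17,12) = 6,188.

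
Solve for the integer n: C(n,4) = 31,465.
31

Working:
C(n,4) = n(n−1)(n−2)(n−3)/4! is increasing in n, and n(n−1)(n−2)(n−3) = 4!·31,465 = 755,160 ≈ (n−1.5)^4 gives n ≈ 31.0. Check: C(29,4) = 23,751, C(30,4) = 27,405, C(31,4) = 31,465 ✓. So n = 31.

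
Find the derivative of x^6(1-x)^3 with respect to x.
Product rule: 6x^{5}(1-x)^{3} + x^6·(-3)(1-x)^{2}.

Answer: 6x^5(1-x)^3 - 3x^6(1-x)^2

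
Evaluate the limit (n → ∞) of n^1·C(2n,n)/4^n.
∞

Explanation: C(2n,n) ~ 4^n/√(πn), so n^1·C(2n,n)/4^n ~ n^(1 − 1/2)/√π → ∞.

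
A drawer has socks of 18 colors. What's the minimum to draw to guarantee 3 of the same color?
Worst case: 2 of each = 36. One more: 37.
Final answer: 37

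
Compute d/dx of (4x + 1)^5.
Chain rule: 5(4x+1)^{4} × 4 = 20(4x+1)^{4}.
Final answer: 20(4x + 1)^4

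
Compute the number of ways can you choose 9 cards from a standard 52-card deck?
3,679,075,400

Working:
C(52,9) = 3,679,075,400.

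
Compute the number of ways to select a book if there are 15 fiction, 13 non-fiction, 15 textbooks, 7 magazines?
50
By the addition principle: 15 + 13 + 15 + 7 = 50.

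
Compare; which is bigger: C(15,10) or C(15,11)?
C(15,10)

Working:
C(15,10)=3,003, C(15,11)=1,365.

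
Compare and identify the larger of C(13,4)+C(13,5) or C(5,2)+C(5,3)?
C(13,4)+C(13,5)

Reasoning: First=2,002, Second=20.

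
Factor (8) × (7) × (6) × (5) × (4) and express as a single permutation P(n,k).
P(8,5) = 8!/(3)!

Product of 5 consecutive descending integers starting at 8: P(8,5) = 8!/3! = 6,720.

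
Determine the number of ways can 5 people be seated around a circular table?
Circular arrangements: (5-1)! = 24.

Answer: 24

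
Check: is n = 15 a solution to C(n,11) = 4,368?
No

Reasoning: C(15,11) = 15·14·13·12·11·10·9·8·7·6·5/11! = 54,486,432,000/39,916,800 = 1,365, which does not equal 4,368.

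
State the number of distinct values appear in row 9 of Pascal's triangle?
Row 9 has entries C(9,0)..C(9,9); by symmetry C(9,k)=C(9,9-k), giving 5 distinct values.

Answer: 5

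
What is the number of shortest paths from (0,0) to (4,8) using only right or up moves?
495

Reasoning: Choose 4 rights from 12 moves: C(12,4) = 495.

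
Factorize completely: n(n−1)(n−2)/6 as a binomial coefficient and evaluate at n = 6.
C(n,3); C(6,3) = 20

n(n−1)(n−2)/6 = n!/(3!(n−3)!) = C(n,3). At n = 6: C(6,3) = 20.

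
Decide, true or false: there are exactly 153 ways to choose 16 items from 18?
True

Reasoning: C(18,16) = 153.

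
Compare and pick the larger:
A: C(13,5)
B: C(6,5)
A

A=C(13,5)=1,287, B=C(6,5)=6.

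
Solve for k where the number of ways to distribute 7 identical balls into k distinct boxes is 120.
4
Stars and bars: the count is C(7+k−1, k−1), increasing in k. k=2: C(8,1) = 8, k=3: C(9,2) = 36, k=4: C(10,3) = 120 ✓. So k = 4.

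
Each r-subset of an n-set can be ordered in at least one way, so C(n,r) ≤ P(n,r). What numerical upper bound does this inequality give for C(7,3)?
210

Working:
P(7,3) = 7·6·5 = 210, so C(7,3) ≤ 210. (The bound is loose by a factor of 3! = 6: C(7,3) = 210/6 = 35.)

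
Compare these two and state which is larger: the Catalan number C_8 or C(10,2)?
C_8

Solution: C_8 = C(16,8)/(8+1) = 12,870/9 = 1,430; C(10,2) = 45.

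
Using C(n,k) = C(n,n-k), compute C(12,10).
66

Reasoning: C(12,10) = C(12,2) = 66.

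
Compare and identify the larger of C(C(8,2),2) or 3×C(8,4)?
C(C(8,2),2)
C(C(8,2),2)=378, 3×C(8,4)=210.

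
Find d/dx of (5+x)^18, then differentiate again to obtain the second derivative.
306(5+x)^16

Solution: First derivative: 18(5+x)^{17}. Second derivative: 18·17·(5+x)^{16} = 306(5+x)^{16}.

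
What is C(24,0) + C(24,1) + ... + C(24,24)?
16,777,216

Explanation: Sum of binomial coefficients = 2^24 = 16,777,216.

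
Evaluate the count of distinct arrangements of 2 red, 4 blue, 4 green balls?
3,150

Solution: Multinomial: 10!/(2! × 4! × 4!) = 3,150.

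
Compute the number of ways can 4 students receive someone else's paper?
9

Solution: Using D(n) = (n-1)[D(n-1) + D(n-2)]:
D(4) = (4-1) × [D(3) + D(2)]
      = 3 × [2 + 1]
      = 3 × 3
      = 9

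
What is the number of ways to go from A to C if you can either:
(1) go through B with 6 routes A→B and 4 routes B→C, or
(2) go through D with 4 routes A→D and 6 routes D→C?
48

Solution: Route via B: 6×4=24. Route via D: 4×6=24. Total: 48.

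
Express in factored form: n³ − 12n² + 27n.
n³ − 12n² + 27n = n(n² − 12n + 27) = n(n − 3)(n − 9).
Final answer: n(n − 3)(n − 9)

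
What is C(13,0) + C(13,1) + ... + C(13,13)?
8,192

Working:
Sum of binomial coefficients = 2^13 = 8,192.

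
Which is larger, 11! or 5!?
11!

Explanation: 11!=39,916,800, 5!=120. 11! > 5!.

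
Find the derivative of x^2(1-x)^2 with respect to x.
2x^1(1-x)^2 - 2x^2(1-x)^1

Solution: Product rule: 2x^{1}(1-x)^{2} + x^2·(-2)(1-x)^{1}.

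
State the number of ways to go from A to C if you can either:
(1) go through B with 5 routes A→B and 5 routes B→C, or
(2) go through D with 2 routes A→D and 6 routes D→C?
37

Solution: Route via B: 5×5=25. Route via D: 2×6=12. Total: 37.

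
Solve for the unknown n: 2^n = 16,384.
14

Working:
16,384 = 1,024 × 16 = 2^10 × 2^4 = 2^14, so n = 14.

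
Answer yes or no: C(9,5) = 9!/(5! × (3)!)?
No

Solution: The correct denominator is 5!×4!, giving C(9,5) = 126; the stated RHS is 9!/(5!×3!) = 504 ≠ 126, so the statement does not hold.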